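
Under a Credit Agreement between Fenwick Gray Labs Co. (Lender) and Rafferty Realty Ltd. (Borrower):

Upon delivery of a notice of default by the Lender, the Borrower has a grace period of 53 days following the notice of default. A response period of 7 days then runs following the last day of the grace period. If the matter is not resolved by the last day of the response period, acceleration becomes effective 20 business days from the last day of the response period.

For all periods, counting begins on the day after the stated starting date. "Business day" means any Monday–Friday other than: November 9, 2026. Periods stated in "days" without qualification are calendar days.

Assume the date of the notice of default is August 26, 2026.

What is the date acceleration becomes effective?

The last day of the grace period: 53 calendar days after August 26, 2026 is October 18, 2026.
The last day of the response period: 7 calendar days after October 18, 2026 is October 25, 2026.
From Sunday, October 25, 2026, 20 business days (Oct 26, Oct 27, Oct 28, Oct 29, …, Nov 19, Nov 20, Nov 23, skipping weekends and the listed holiday on Nov 9) brings us to Monday, November 23, 2026, which is the date acceleration becomes effective.

November 23, 2026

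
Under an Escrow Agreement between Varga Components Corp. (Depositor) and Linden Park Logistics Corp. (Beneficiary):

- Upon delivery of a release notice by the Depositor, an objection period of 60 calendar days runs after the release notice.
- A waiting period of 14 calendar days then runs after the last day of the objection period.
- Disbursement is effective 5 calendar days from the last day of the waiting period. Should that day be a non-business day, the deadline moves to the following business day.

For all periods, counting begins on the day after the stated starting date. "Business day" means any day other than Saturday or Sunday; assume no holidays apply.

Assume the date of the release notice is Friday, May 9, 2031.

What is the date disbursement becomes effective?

The last day of the objection period: 60 calendar days after May 9, 2031 is July 8, 2031.
The last day of the waiting period: 14 calendar days after July 8, 2031 is July 22, 2031.
The date disbursement becomes effective: 5 calendar days after July 22, 2031 is July 27, 2031. That falls on a Sunday, so it rolls to the next business day, Monday, July 28, 2031.

July 28, 2031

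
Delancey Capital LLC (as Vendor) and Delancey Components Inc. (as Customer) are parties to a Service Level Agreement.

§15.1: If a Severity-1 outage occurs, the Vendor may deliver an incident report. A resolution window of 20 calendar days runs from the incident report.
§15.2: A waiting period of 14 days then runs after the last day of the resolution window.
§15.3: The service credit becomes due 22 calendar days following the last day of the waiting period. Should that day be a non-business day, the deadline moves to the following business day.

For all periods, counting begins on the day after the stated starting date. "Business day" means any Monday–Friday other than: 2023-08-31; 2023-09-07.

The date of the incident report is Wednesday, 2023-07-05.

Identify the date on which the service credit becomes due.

The last day of the resolution window: 20 calendar days after 2023-07-05 is 2023-07-25.
The last day of the waiting period: 2023-07-25 + 14 days = 2023-08-08.
The date on which the service credit becomes due: 2023-08-08 + 22 days = 2023-08-30. 2023-08-30 is a Wednesday and is not a listed holiday, so no roll-forward applies.

2023-08-30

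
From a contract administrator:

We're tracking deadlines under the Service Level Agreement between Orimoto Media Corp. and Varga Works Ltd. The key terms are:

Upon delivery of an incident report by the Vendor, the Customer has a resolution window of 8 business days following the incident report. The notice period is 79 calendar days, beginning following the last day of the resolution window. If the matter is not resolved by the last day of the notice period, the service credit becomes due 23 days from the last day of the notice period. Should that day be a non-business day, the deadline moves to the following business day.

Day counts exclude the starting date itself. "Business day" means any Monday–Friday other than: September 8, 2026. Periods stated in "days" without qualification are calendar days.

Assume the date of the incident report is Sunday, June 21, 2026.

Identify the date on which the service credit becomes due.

October 12, 2026

The last day of the resolution window: counting 8 business days from Sunday, June 21, 2026 (Jun 22, Jun 23, Jun 24, Jun 25, Jun 26, Jun 29, Jun 30, Jul 1, skipping weekends) reaches Wednesday, July 1, 2026.
The last day of the notice period: July 1, 2026 + 79 days = September 18, 2026.
The date on which the service credit becomes due: September 18, 2026 + 23 days = October 11, 2026. That falls on a Sunday, so it rolls to the next business day, Monday, October 12, 2026.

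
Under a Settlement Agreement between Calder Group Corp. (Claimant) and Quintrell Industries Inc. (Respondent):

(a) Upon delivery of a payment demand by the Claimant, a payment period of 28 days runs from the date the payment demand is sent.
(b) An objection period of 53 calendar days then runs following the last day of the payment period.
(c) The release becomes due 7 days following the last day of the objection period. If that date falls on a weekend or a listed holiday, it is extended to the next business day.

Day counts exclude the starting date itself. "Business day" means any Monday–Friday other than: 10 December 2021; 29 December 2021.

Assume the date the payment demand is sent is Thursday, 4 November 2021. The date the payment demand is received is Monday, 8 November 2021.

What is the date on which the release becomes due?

31 January 2022

Adding 28 calendar days to 4 November 2021 gives 2 December 2021, which is the last day of the payment period.
The last day of the objection period: 2 December 2021 + 53 days = 24 January 2022.
The date on which the release becomes due: 7 calendar days after 24 January 2022 is 31 January 2022. 31 January 2022 is a Monday and is not a listed holiday, so no roll-forward applies.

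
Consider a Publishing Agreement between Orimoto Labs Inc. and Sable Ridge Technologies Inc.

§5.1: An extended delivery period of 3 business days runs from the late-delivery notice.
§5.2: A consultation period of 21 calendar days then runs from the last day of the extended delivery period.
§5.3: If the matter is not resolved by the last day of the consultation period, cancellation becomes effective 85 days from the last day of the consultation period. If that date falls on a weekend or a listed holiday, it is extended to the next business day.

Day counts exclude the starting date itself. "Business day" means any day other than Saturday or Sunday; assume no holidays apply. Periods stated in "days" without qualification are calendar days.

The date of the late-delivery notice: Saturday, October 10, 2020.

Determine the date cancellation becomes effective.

January 28, 2021

The last day of the extended delivery period: counting 3 business days from Saturday, October 10, 2020 (Oct 12, Oct 13, Oct 14, skipping weekends) reaches Wednesday, October 14, 2020.
Adding 21 calendar days to October 14, 2020 gives November 4, 2020, which is the last day of the consultation period.
The date cancellation becomes effective: November 4, 2020 + 85 days = January 28, 2021. January 28, 2021 is a Thursday, so no roll-forward applies.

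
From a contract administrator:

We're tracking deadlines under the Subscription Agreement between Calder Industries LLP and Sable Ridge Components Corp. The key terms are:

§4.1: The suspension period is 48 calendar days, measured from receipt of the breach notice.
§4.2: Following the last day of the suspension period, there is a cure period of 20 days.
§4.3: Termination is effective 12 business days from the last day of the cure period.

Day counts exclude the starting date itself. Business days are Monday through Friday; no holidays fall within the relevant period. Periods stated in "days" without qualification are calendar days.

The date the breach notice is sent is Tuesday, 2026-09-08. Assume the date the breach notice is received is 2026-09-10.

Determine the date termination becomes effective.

The last day of the suspension period: 48 calendar days after 2026-09-10 is 2026-10-28.
Adding 20 calendar days to 2026-10-28 gives 2026-11-17, which is the last day of the cure period.
From Tuesday, 2026-11-17, 12 business days (Nov 18, Nov 19, Nov 20, Nov 23, …, Dec 1, Dec 2, Dec 3, skipping weekends) brings us to Thursday, 2026-12-03, which is the date termination becomes effective.

2026-12-03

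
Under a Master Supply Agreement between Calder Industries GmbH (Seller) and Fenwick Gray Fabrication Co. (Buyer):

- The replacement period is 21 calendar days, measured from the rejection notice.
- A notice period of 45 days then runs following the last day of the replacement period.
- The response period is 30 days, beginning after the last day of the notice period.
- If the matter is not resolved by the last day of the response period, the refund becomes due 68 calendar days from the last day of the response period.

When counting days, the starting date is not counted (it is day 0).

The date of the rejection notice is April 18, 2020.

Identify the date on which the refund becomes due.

The last day of the replacement period: April 18, 2020 + 21 days = May 9, 2020.
The last day of the notice period: May 9, 2020 + 45 days = June 23, 2020.
Adding 30 calendar days to June 23, 2020 gives July 23, 2020, which is the last day of the response period.
The date on which the refund becomes due: 68 calendar days after July 23, 2020 is September 29, 2020.

September 29, 2020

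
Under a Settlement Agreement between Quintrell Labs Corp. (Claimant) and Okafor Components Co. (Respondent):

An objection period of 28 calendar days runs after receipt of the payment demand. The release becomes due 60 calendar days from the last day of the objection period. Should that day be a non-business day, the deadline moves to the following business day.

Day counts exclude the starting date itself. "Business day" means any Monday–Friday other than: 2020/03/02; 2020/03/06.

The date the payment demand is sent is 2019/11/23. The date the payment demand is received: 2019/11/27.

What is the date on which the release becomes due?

The last day of the objection period: 2019/11/27 + 28 days = 2019/12/25.
The date on which the release becomes due: 2019/12/25 + 60 days = 2020/02/23. That falls on a Sunday, so it rolls to the next business day, Monday, 2020/02/24.

2020/02/24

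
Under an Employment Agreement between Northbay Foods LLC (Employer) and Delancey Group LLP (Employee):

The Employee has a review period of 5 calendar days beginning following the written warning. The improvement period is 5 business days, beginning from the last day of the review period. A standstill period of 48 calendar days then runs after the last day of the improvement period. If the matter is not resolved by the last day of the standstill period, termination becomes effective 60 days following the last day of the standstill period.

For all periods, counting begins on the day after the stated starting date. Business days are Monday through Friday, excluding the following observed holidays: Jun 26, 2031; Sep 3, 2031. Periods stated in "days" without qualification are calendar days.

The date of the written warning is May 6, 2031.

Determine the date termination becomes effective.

Sep 1, 2031

The last day of the review period: May 6, 2031 + 5 days = May 11, 2031.
The last day of the improvement period: counting 5 business days from Sunday, May 11, 2031 (May 12, May 13, May 14, May 15, May 16, skipping weekends) reaches Friday, May 16, 2031.
The last day of the standstill period: 48 calendar days after May 16, 2031 is Jul 3, 2031.
The date termination becomes effective: 60 calendar days after Jul 3, 2031 is Sep 1, 2031.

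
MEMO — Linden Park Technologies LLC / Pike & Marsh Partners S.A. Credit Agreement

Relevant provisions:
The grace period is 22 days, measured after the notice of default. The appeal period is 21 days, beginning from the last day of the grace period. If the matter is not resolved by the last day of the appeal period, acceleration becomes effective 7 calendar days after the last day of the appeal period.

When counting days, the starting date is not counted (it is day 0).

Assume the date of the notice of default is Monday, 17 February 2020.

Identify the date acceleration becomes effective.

7 April 2020

The last day of the grace period: 22 calendar days after 17 February 2020 is 10 March 2020.
The last day of the appeal period: 21 calendar days after 10 March 2020 is 31 March 2020.
The date acceleration becomes effective: 7 calendar days after 31 March 2020 is 7 April 2020.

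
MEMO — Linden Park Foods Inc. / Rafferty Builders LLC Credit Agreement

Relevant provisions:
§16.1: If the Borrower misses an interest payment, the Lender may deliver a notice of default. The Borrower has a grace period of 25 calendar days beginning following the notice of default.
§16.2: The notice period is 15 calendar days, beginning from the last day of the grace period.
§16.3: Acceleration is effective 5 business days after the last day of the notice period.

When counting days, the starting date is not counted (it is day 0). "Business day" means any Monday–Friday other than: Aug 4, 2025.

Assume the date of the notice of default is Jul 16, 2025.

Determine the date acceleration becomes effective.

Sep 1, 2025

The last day of the grace period: Jul 16, 2025 + 25 days = Aug 10, 2025.
The last day of the notice period: Aug 10, 2025 + 15 days = Aug 25, 2025.
The date acceleration becomes effective: 5 business days after Monday, Aug 25, 2025, skipping weekends — Aug 26, Aug 27, Aug 28, Aug 29, Sep 1 — lands on Monday, Sep 1, 2025.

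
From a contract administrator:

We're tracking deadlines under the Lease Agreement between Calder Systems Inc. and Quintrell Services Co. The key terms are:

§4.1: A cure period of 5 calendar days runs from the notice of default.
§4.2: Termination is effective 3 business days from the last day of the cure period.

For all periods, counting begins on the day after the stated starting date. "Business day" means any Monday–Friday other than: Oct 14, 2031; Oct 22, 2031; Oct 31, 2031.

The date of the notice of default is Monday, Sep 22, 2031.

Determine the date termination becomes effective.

Oct 1, 2031

The last day of the cure period: 5 calendar days after Sep 22, 2031 is Sep 27, 2031.
The date termination becomes effective: counting 3 business days from Saturday, Sep 27, 2031 (Sep 29, Sep 30, Oct 1, skipping weekends) reaches Wednesday, Oct 1, 2031.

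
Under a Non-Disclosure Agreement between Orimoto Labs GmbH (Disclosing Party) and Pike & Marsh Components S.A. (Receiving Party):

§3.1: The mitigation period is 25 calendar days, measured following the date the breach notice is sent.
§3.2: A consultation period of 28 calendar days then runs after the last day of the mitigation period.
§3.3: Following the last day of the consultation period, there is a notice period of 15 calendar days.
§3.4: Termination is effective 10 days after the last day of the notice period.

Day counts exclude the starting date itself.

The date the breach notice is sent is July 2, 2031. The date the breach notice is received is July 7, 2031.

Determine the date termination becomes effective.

September 18, 2031

The last day of the mitigation period: 25 calendar days after July 2, 2031 is July 27, 2031.
The last day of the consultation period: July 27, 2031 + 28 days = August 24, 2031.
The last day of the notice period: 15 calendar days after August 24, 2031 is September 8, 2031.
Adding 10 calendar days to September 8, 2031 gives September 18, 2031, which is the date termination becomes effective.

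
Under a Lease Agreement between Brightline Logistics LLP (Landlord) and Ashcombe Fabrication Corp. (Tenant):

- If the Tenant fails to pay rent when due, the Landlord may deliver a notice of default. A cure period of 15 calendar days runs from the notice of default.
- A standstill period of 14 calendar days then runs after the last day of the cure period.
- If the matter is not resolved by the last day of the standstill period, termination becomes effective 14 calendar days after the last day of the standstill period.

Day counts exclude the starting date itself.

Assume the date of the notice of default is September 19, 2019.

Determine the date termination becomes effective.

November 1, 2019

The last day of the cure period: 15 calendar days after September 19, 2019 is October 4, 2019.
The last day of the standstill period: 14 calendar days after October 4, 2019 is October 18, 2019.
The date termination becomes effective: 14 calendar days after October 18, 2019 is November 1, 2019.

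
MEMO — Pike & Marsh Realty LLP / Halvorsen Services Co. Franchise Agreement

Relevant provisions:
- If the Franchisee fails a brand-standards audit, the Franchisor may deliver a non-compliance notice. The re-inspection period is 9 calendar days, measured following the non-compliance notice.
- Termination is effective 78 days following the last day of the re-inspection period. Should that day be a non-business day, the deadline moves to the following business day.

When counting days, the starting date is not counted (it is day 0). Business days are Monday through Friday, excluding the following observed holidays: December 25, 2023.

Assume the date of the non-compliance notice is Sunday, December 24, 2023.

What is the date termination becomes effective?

Adding 9 calendar days to December 24, 2023 gives January 2, 2024, which is the last day of the re-inspection period.
The date termination becomes effective: January 2, 2024 + 78 days = March 20, 2024. March 20, 2024 is a Wednesday and is not a listed holiday, so no roll-forward applies.

March 20, 2024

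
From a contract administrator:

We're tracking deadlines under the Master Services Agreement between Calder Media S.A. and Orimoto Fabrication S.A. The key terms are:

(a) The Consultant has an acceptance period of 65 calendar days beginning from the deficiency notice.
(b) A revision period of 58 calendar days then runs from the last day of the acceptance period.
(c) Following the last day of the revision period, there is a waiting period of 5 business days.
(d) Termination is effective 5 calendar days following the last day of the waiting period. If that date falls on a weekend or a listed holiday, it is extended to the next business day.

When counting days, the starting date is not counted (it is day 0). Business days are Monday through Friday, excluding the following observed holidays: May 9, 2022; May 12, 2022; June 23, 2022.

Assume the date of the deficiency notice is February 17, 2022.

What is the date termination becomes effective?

The last day of the acceptance period: 65 calendar days after February 17, 2022 is April 23, 2022.
The last day of the revision period: 58 calendar days after April 23, 2022 is June 20, 2022.
The last day of the waiting period: 5 business days after Monday, June 20, 2022, skipping weekends and the listed holiday on Jun 23 — Jun 21, Jun 22, Jun 24, Jun 27, Jun 28 — lands on Tuesday, June 28, 2022.
The date termination becomes effective: June 28, 2022 + 5 days = July 3, 2022. That falls on a Sunday, so it rolls to the next business day, Monday, July 4, 2022.

July 4, 2022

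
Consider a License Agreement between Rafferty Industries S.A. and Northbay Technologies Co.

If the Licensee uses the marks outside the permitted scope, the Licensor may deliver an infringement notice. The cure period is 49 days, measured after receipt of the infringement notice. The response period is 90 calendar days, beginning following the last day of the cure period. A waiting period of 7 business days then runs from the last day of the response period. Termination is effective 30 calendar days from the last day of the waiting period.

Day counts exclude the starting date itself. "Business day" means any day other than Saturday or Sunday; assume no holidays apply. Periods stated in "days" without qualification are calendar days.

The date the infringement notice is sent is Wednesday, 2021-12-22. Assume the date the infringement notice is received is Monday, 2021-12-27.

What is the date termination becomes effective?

2022-06-23

The last day of the cure period: 49 calendar days after 2021-12-27 is 2022-02-14.
The last day of the response period: 90 calendar days after 2022-02-14 is 2022-05-15.
The last day of the waiting period: counting 7 business days from Sunday, 2022-05-15 (May 16, May 17, May 18, May 19, May 20, May 23, May 24, skipping weekends) reaches Tuesday, 2022-05-24.
Adding 30 calendar days to 2022-05-24 gives 2022-06-23, which is the date termination becomes effective.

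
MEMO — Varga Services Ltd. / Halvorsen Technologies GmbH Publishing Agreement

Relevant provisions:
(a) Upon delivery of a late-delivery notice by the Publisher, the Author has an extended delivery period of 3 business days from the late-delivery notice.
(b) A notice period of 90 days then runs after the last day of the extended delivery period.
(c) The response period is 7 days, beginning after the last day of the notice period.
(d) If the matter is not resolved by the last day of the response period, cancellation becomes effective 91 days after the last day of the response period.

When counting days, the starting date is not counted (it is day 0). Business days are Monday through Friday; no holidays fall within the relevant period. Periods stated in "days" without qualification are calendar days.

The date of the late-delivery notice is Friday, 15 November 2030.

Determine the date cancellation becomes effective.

27 May 2031

The last day of the extended delivery period: counting 3 business days from Friday, 15 November 2030 (Nov 18, Nov 19, Nov 20, skipping weekends) reaches Wednesday, 20 November 2030.
Adding 90 calendar days to 20 November 2030 gives 18 February 2031, which is the last day of the notice period.
Adding 7 calendar days to 18 February 2031 gives 25 February 2031, which is the last day of the response period.
The date cancellation becomes effective: 25 February 2031 + 91 days = 27 May 2031.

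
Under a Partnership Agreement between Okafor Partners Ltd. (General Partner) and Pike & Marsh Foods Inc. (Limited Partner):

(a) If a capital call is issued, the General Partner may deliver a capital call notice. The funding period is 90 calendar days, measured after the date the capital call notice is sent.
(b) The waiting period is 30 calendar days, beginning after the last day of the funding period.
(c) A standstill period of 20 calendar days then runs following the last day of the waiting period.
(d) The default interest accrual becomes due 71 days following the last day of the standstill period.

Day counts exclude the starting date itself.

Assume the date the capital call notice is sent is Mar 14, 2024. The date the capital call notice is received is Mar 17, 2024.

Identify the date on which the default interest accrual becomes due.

The last day of the funding period: 90 calendar days after Mar 14, 2024 is Jun 12, 2024.
The last day of the waiting period: Jun 12, 2024 + 30 days = Jul 12, 2024.
The last day of the standstill period: 20 calendar days after Jul 12, 2024 is Aug 1, 2024.
The date on which the default interest accrual becomes due: Aug 1, 2024 + 71 days = Oct 11, 2024.

Oct 11, 2024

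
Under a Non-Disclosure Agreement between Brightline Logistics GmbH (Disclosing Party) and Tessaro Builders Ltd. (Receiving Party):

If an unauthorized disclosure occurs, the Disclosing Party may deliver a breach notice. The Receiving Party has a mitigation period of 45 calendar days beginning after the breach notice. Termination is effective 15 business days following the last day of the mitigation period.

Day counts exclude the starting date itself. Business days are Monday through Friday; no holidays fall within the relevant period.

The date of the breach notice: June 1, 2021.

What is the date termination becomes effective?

August 6, 2021

Adding 45 calendar days to June 1, 2021 gives July 16, 2021, which is the last day of the mitigation period.
The date termination becomes effective: counting 15 business days from Friday, July 16, 2021 (Jul 19, Jul 20, Jul 21, Jul 22, …, Aug 4, Aug 5, Aug 6, skipping weekends) reaches Friday, August 6, 2021.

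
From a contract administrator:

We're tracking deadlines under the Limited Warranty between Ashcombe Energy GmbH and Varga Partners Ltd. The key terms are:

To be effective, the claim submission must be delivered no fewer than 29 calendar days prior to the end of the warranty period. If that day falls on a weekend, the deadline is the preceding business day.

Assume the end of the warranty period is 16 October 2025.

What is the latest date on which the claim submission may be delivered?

17 September 2025

16 October 2025 minus 29 days is 17 September 2025. That is a Wednesday, so no adjustment is needed.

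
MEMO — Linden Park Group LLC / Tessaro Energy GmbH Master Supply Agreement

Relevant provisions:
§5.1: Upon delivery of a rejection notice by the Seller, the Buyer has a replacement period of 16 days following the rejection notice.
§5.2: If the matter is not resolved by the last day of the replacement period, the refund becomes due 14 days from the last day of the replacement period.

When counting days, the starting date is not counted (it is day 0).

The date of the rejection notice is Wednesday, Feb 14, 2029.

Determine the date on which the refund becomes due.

Adding 16 calendar days to Feb 14, 2029 gives Mar 2, 2029, which is the last day of the replacement period.
The date on which the refund becomes due: Mar 2, 2029 + 14 days = Mar 16, 2029.

Mar 16, 2029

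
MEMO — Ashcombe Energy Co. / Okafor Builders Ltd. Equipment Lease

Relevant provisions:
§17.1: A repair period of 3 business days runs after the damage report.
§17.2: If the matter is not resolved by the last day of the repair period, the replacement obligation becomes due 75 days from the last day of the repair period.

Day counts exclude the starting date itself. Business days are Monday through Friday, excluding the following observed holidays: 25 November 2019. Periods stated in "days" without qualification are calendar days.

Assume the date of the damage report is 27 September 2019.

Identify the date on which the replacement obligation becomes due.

16 December 2019

From Friday, 27 September 2019, 3 business days (Sep 30, Oct 1, Oct 2, skipping weekends) brings us to Wednesday, 2 October 2019, which is the last day of the repair period.
The date on which the replacement obligation becomes due: 2 October 2019 + 75 days = 16 December 2019.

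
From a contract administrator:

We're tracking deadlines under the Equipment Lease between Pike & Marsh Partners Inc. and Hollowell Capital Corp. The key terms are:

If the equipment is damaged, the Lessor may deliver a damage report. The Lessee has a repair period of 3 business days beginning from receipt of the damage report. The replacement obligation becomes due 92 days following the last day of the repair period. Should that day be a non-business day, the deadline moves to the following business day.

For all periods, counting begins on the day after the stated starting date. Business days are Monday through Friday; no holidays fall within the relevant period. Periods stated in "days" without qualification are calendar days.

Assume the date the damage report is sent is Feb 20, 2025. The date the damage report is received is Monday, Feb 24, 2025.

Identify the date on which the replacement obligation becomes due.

From Monday, Feb 24, 2025, 3 business days (Feb 25, Feb 26, Feb 27, skipping weekends) brings us to Thursday, Feb 27, 2025, which is the last day of the repair period.
The date on which the replacement obligation becomes due: Feb 27, 2025 + 92 days = May 30, 2025. May 30, 2025 is a Friday, so no roll-forward applies.

May 30, 2025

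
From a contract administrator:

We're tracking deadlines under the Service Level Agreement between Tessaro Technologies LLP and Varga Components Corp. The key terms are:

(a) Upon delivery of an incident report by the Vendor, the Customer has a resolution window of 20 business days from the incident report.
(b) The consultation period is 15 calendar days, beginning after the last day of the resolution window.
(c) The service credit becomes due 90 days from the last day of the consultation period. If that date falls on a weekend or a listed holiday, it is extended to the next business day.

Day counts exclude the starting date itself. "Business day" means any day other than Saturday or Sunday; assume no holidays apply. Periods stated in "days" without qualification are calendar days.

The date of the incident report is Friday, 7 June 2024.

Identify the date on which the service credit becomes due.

The last day of the resolution window: 20 business days after Friday, 7 June 2024, skipping weekends — Jun 10, Jun 11, Jun 12, Jun 13, …, Jul 3, Jul 4, Jul 5 — lands on Friday, 5 July 2024.
Adding 15 calendar days to 5 July 2024 gives 20 July 2024, which is the last day of the consultation period.
The date on which the service credit becomes due: 90 calendar days after 20 July 2024 is 18 October 2024. 18 October 2024 is a Friday, so no roll-forward applies.

18 October 2024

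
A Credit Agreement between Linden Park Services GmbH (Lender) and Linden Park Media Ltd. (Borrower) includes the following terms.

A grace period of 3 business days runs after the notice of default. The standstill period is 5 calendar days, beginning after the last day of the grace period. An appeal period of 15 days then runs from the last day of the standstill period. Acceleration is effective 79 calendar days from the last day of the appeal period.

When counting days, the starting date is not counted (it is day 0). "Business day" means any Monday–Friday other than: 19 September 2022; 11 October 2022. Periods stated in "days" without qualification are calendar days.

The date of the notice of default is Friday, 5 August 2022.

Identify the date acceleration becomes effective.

17 November 2022

The last day of the grace period: counting 3 business days from Friday, 5 August 2022 (Aug 8, Aug 9, Aug 10, skipping weekends) reaches Wednesday, 10 August 2022.
Adding 5 calendar days to 10 August 2022 gives 15 August 2022, which is the last day of the standstill period.
The last day of the appeal period: 15 August 2022 + 15 days = 30 August 2022.
The date acceleration becomes effective: 30 August 2022 + 79 days = 17 November 2022.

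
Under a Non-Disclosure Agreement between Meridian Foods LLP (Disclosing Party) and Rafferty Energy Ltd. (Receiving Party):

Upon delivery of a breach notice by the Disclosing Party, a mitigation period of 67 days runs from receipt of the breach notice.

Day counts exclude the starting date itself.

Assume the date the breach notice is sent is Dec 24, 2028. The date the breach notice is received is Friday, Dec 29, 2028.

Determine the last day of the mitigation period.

Mar 6, 2029

The last day of the mitigation period: Dec 29, 2028 + 67 days = Mar 6, 2029.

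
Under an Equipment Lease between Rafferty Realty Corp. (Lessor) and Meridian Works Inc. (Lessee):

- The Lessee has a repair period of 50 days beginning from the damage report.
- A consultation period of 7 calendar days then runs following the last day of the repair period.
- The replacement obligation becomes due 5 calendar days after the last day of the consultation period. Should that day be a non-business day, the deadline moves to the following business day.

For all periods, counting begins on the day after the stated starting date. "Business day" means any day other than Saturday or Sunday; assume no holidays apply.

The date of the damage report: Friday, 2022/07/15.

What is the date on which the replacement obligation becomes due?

The last day of the repair period: 2022/07/15 + 50 days = 2022/09/03.
Adding 7 calendar days to 2022/09/03 gives 2022/09/10, which is the last day of the consultation period.
The date on which the replacement obligation becomes due: 2022/09/10 + 5 days = 2022/09/15. 2022/09/15 is a Thursday, so no roll-forward applies.

2022/09/15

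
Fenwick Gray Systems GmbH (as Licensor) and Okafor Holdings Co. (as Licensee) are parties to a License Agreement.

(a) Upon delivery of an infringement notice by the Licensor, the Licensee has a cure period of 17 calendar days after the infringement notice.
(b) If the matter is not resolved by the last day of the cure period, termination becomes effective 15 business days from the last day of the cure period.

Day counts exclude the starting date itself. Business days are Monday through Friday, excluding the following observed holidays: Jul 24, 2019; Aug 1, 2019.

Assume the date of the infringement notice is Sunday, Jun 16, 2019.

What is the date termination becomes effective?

The last day of the cure period: Jun 16, 2019 + 17 days = Jul 3, 2019.
The date termination becomes effective: 15 business days after Wednesday, Jul 3, 2019, skipping weekends and the listed holiday on Jul 24 — Jul 4, Jul 5, Jul 8, Jul 9, …, Jul 22, Jul 23, Jul 25 — lands on Thursday, Jul 25, 2019.

Jul 25, 2019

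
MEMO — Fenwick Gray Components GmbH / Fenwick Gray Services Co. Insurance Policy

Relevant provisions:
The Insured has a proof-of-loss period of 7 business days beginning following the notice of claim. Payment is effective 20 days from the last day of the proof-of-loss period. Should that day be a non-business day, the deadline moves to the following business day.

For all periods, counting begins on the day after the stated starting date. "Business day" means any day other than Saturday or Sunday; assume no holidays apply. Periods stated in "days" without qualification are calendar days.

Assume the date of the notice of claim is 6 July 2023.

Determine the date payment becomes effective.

7 August 2023

The last day of the proof-of-loss period: counting 7 business days from Thursday, 6 July 2023 (Jul 7, Jul 10, Jul 11, Jul 12, Jul 13, Jul 14, Jul 17, skipping weekends) reaches Monday, 17 July 2023.
The date payment becomes effective: 20 calendar days after 17 July 2023 is 6 August 2023. That falls on a Sunday, so it rolls to the next business day, Monday, 7 August 2023.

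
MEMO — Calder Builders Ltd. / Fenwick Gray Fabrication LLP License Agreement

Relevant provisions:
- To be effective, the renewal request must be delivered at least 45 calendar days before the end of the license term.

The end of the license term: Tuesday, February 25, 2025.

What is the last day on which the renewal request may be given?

Counting back 45 calendar days from February 25, 2025 gives January 11, 2025.

January 11, 2025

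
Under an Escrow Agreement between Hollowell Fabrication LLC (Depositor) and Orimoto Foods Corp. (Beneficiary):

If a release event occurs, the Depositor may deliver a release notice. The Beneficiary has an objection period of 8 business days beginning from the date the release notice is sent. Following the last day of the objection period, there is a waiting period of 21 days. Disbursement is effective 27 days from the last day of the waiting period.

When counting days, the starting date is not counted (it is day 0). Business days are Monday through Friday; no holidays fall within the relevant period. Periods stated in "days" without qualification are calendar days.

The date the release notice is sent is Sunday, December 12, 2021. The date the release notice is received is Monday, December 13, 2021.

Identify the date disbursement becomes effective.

The last day of the objection period: 8 business days after Sunday, December 12, 2021, skipping weekends — Dec 13, Dec 14, Dec 15, Dec 16, Dec 17, Dec 20, Dec 21, Dec 22 — lands on Wednesday, December 22, 2021.
The last day of the waiting period: December 22, 2021 + 21 days = January 12, 2022.
The date disbursement becomes effective: January 12, 2022 + 27 days = February 8, 2022.

February 8, 2022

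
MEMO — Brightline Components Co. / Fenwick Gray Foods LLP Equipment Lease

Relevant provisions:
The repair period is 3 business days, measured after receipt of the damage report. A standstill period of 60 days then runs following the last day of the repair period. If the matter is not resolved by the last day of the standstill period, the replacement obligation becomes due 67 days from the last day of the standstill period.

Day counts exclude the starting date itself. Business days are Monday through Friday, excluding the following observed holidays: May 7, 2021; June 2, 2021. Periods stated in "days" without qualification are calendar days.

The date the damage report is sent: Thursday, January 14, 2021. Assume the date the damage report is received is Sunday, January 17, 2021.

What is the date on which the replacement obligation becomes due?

The last day of the repair period: counting 3 business days from Sunday, January 17, 2021 (Jan 18, Jan 19, Jan 20, skipping weekends) reaches Wednesday, January 20, 2021.
The last day of the standstill period: January 20, 2021 + 60 days = March 21, 2021.
Adding 67 calendar days to March 21, 2021 gives May 27, 2021, which is the date on which the replacement obligation becomes due.

May 27, 2021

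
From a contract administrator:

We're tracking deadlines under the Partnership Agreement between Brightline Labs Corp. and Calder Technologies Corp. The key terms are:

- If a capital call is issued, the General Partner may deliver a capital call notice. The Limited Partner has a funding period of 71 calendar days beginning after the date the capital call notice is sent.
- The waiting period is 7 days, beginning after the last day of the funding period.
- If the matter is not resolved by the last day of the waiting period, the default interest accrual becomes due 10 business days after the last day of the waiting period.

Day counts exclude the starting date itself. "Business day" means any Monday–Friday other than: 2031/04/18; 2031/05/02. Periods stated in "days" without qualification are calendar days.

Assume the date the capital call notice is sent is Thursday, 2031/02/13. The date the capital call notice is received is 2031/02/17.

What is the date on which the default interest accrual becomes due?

The last day of the funding period: 71 calendar days after 2031/02/13 is 2031/04/25.
Adding 7 calendar days to 2031/04/25 gives 2031/05/02, which is the last day of the waiting period.
The date on which the default interest accrual becomes due: 10 business days after Friday, 2031/05/02, skipping weekends — May 5, May 6, May 7, May 8, May 9, May 12, May 13, May 14, May 15, May 16 — lands on Friday, 2031/05/16.

2031/05/16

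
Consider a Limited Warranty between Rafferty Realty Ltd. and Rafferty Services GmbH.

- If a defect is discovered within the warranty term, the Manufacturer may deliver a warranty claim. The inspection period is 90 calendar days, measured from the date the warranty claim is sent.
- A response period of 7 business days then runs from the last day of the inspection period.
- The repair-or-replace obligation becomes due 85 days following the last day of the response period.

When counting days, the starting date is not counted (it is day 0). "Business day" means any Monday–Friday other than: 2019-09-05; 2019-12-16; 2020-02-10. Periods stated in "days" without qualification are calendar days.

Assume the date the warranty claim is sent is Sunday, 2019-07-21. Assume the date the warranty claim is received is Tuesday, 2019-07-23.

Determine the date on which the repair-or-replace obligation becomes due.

2020-01-22

Adding 90 calendar days to 2019-07-21 gives 2019-10-19, which is the last day of the inspection period.
From Saturday, 2019-10-19, 7 business days (Oct 21, Oct 22, Oct 23, Oct 24, Oct 25, Oct 28, Oct 29, skipping weekends) brings us to Tuesday, 2019-10-29, which is the last day of the response period.
Adding 85 calendar days to 2019-10-29 gives 2020-01-22, which is the date on which the repair-or-replace obligation becomes due.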